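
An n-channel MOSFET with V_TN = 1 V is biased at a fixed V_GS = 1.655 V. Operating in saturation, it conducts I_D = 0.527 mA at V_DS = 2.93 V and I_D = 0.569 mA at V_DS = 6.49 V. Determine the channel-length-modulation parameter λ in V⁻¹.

λ = 0.0240 V⁻¹

With V_GS fixed, I_D ∝ (1 + λ V_DS) in saturation, so I_D2/I_D1 = (1 + λ V_DS2)/(1 + λ V_DS1).
0.569/0.527 = 1.08 = (1 + 6.49 λ)/(1 + 2.93 λ).
Solving: λ (I_D1 V_DS2 − I_D2 V_DS1) = I_D2 − I_D1, so λ = (0.569 − 0.527) / (0.527 × 6.49 − 0.569 × 2.93) = 0.042 / 1.75 = 0.024 V⁻¹.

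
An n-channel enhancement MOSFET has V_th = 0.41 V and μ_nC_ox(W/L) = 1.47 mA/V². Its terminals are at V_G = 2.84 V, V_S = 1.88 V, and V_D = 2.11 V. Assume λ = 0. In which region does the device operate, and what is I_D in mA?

Triode; I_D = 0.147 mA

V_GS = V_G − V_S = 2.84 − 1.88 = 0.96 V; V_DS = V_D − V_S = 2.11 − 1.88 = 0.23 V.
V_ov = V_GS − V_th = 0.96 − 0.41 = 0.55 V.
Since V_DS = 0.23 V < V_ov = 0.55 V, the device is in the triode region.
I_D = k_n [V_ov · V_DS − ½ V_DS²] = 1.47 × [0.55 × 0.23 − 0.5 × 0.23²] = 0.147 mA.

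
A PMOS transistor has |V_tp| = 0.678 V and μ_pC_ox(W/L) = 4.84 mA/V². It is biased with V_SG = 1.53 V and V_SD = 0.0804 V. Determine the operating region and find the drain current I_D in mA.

V_ov = V_SG − |V_tp| = 1.53 − 0.678 = 0.852 V.
Since V_SD = 0.0804 V < V_ov = 0.852 V, the device is in the triode region.
I_D = k_p [V_ov · V_SD − ½ V_SD²] = 4.84 × [0.852 × 0.0804 − 0.5 × 0.0804²] = 0.316 mA.

Triode; I_D = 0.316 mA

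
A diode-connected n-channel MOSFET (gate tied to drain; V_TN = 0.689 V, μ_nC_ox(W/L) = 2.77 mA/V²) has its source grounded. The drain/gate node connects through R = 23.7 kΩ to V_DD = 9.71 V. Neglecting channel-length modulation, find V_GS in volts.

V_GS = 1.20 V

With gate tied to drain, V_GS = V_DS ≥ V_GS − V_TN, so the device is in saturation.
KCL at the drain: ½ k_n (V_GS − V_TN)² = (V_DD − V_GS)/R.
Let x = V_GS − 0.689. Then 32.8 x² + x − 9.021 = 0, giving x = 0.509 V (positive root), so V_GS = 1.2 V.
I_D = (V_DD − V_GS)/R = (9.71 − 1.2) / 23.7 = 0.359 mA.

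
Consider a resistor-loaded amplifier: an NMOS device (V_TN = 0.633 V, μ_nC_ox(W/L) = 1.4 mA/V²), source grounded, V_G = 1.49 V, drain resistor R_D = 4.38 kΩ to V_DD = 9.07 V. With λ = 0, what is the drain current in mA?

I_D = 0.514 mA

V_GS = V_G = 1.49 V, so V_ov = 1.49 − 0.633 = 0.857 V.
Assume saturation: I_D = ½ k_n V_ov² = 0.5 × 1.4 × 0.857² = 0.514 mA, giving V_DS = V_DD − I_D R_D = 9.07 − 0.514 × 4.38 = 6.82 V.
V_DS = 6.82 V ≥ V_ov = 0.857 V, confirming saturation.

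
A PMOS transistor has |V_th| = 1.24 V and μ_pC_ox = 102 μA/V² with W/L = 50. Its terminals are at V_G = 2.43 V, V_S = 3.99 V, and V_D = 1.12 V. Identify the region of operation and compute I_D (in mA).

Saturation; I_D = 0.261 mA

V_SG = V_S − V_G = 3.99 − 2.43 = 1.56 V; V_SD = V_S − V_D = 3.99 − 1.12 = 2.87 V.
k_p = μ_pC_ox · (W/L) = 5.1 mA/V².
V_ov = V_SG − |V_th| = 1.56 − 1.24 = 0.32 V.
Since V_SD = 2.87 V ≥ V_ov = 0.32 V, the device is in saturation.
I_D = ½ k_p V_ov² = 0.5 × 5.1 × 0.32² = 0.261 mA.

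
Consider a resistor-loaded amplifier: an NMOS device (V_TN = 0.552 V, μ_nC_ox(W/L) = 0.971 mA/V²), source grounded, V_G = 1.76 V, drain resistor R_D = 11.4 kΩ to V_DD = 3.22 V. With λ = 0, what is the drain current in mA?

V_GS = V_G = 1.76 V, so V_ov = 1.76 − 0.552 = 1.21 V.
Assume saturation: I_D = ½ k_n V_ov² = 0.5 × 0.971 × 1.21² = 0.708 mA, giving V_DS = V_DD − I_D R_D = 3.22 − 0.708 × 11.4 = -4.86 V.
But -4.86 V < V_ov = 1.21 V, so the device is actually in triode.
In triode I_D = k_n[V_ov V_DS − ½ V_DS²] and I_D = (V_DD − V_DS)/R_D. Equating: 5.53 V_DS² − 14.37 V_DS + 3.22 = 0, giving V_DS = 0.248 V (the root below V_ov).
I_D = (3.22 − 0.248) / 11.4 = 0.261 mA.

I_D = 0.261 mA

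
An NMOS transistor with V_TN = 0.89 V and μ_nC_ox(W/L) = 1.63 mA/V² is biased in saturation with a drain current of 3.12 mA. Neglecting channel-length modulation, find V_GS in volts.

In saturation I_D = ½ k_n (V_GS − V_TN)², so V_GS − V_TN = √(2 I_D / k_n) = √(2 × 3.12 / 1.63) = 1.96 V.
V_GS = 0.89 + 1.96 = 2.85 V.

V_GS = 2.85 V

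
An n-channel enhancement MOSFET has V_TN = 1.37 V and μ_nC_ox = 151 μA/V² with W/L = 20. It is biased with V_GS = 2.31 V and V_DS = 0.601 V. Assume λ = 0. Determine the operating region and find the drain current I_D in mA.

Triode; I_D = 1.16 mA

k_n = μ_nC_ox · (W/L) = 3.02 mA/V².
V_ov = V_GS − V_TN = 2.31 − 1.37 = 0.94 V.
Since V_DS = 0.601 V < V_ov = 0.94 V, the device is in the triode region.
I_D = k_n [V_ov · V_DS − ½ V_DS²] = 3.02 × [0.94 × 0.601 − 0.5 × 0.601²] = 1.16 mA.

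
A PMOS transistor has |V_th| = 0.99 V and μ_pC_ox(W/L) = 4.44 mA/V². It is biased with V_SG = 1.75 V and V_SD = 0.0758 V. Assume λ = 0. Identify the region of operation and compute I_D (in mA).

V_ov = V_SG − |V_th| = 1.75 − 0.99 = 0.76 V.
Since V_SD = 0.0758 V < V_ov = 0.76 V, the device is in the triode region.
I_D = k_p [V_ov · V_SD − ½ V_SD²] = 4.44 × [0.76 × 0.0758 − 0.5 × 0.0758²] = 0.243 mA.

Triode; I_D = 0.243 mA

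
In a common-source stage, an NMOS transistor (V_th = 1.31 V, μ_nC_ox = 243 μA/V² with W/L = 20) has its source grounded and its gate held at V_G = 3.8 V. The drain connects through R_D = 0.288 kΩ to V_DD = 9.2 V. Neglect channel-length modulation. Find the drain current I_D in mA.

V_GS = V_G = 3.8 V, so V_ov = 3.8 − 1.31 = 2.49 V.
k_n = μ_nC_ox · (W/L) = 4.86 mA/V².
Assume saturation: I_D = ½ k_n V_ov² = 0.5 × 4.86 × 2.49² = 15.1 mA, giving V_DS = V_DD − I_D R_D = 9.2 − 15.1 × 0.288 = 4.86 V.
V_DS = 4.86 V ≥ V_ov = 2.49 V, confirming saturation.

I_D = 15.1 mA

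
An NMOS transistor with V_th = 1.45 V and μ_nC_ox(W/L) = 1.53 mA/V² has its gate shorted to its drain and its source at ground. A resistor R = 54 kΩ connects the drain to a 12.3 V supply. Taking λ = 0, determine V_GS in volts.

With gate tied to drain, V_GS = V_DS ≥ V_GS − V_th, so the device is in saturation.
KCL at the drain: ½ k_n (V_GS − V_th)² = (V_DD − V_GS)/R.
Let x = V_GS − 1.45. Then 41.3 x² + x − 10.85 = 0, giving x = 0.501 V (positive root), so V_GS = 1.95 V.
I_D = (V_DD − V_GS)/R = (12.3 − 1.95) / 54 = 0.192 mA.

V_GS = 1.95 V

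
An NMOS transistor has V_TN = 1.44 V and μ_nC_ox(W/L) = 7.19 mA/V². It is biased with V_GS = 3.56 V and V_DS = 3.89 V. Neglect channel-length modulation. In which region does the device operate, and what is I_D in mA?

V_ov = V_GS − V_TN = 3.56 − 1.44 = 2.12 V.
Since V_DS = 3.89 V ≥ V_ov = 2.12 V, the device is in saturation.
I_D = ½ k_n V_ov² = 0.5 × 7.19 × 2.12² = 16.2 mA.

Saturation; I_D = 16.2 mA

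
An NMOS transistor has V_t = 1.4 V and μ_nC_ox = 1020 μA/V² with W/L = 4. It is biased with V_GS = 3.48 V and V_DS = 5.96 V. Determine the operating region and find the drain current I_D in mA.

Saturation; I_D = 8.83 mA

k_n = μ_nC_ox · (W/L) = 4.08 mA/V².
V_ov = V_GS − V_t = 3.48 − 1.4 = 2.08 V.
Since V_DS = 5.96 V ≥ V_ov = 2.08 V, the device is in saturation.
I_D = ½ k_n V_ov² = 0.5 × 4.08 × 2.08² = 8.83 mA.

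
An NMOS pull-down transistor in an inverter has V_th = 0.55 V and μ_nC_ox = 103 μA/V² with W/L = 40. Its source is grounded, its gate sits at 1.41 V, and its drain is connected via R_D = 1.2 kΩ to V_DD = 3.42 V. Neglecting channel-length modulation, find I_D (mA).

I_D = 1.52 mA

V_GS = V_G = 1.41 V, so V_ov = 1.41 − 0.55 = 0.86 V.
k_n = μ_nC_ox · (W/L) = 4.12 mA/V².
Assume saturation: I_D = ½ k_n V_ov² = 0.5 × 4.12 × 0.86² = 1.52 mA, giving V_DS = V_DD − I_D R_D = 3.42 − 1.52 × 1.2 = 1.59 V.
V_DS = 1.59 V ≥ V_ov = 0.86 V, confirming saturation.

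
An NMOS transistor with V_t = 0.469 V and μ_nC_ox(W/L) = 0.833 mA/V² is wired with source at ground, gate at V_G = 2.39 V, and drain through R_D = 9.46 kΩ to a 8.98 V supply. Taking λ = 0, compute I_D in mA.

V_GS = V_G = 2.39 V, so V_ov = 2.39 − 0.469 = 1.92 V.
Assume saturation: I_D = ½ k_n V_ov² = 0.5 × 0.833 × 1.92² = 1.54 mA, giving V_DS = V_DD − I_D R_D = 8.98 − 1.54 × 9.46 = -5.56 V.
But -5.56 V < V_ov = 1.92 V, so the device is actually in triode.
In triode I_D = k_n[V_ov V_DS − ½ V_DS²] and I_D = (V_DD − V_DS)/R_D. Equating: 3.94 V_DS² − 16.14 V_DS + 8.98 = 0, giving V_DS = 0.664 V (the root below V_ov).
I_D = (8.98 − 0.664) / 9.46 = 0.879 mA.

I_D = 0.879 mA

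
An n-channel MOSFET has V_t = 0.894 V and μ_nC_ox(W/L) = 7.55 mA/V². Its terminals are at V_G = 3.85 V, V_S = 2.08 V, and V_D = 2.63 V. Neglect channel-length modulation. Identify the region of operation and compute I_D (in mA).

V_GS = V_G − V_S = 3.85 − 2.08 = 1.77 V; V_DS = V_D − V_S = 2.63 − 2.08 = 0.55 V.
V_ov = V_GS − V_t = 1.77 − 0.894 = 0.876 V.
Since V_DS = 0.55 V < V_ov = 0.876 V, the device is in the triode region.
I_D = k_n [V_ov · V_DS − ½ V_DS²] = 7.55 × [0.876 × 0.55 − 0.5 × 0.55²] = 2.5 mA.

Triode; I_D = 2.50 mA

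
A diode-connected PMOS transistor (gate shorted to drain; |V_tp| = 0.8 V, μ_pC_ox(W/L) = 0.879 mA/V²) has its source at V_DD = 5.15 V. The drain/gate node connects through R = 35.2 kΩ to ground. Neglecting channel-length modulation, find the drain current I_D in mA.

With gate tied to drain, V_SG = V_SD ≥ V_SG − |V_tp|, so the device is in saturation.
KCL at the drain: ½ k_p (V_SG − |V_tp|)² = (V_DD − V_SG)/R.
Let x = V_SG − 0.8. Then 15.5 x² + x − 4.35 = 0, giving x = 0.499 V (positive root), so V_SG = 1.3 V.
I_D = (V_DD − V_SG)/R = (5.15 − 1.3) / 35.2 = 0.109 mA.

I_D = 0.109 mA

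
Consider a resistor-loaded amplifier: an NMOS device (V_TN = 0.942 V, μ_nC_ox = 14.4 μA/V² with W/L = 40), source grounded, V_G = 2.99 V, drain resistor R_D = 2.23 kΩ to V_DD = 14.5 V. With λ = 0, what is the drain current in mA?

V_GS = V_G = 2.99 V, so V_ov = 2.99 − 0.942 = 2.05 V.
k_n = μ_nC_ox · (W/L) = 0.576 mA/V².
Assume saturation: I_D = ½ k_n V_ov² = 0.5 × 0.576 × 2.05² = 1.21 mA, giving V_DS = V_DD − I_D R_D = 14.5 − 1.21 × 2.23 = 11.8 V.
V_DS = 11.8 V ≥ V_ov = 2.05 V, confirming saturation.

I_D = 1.21 mA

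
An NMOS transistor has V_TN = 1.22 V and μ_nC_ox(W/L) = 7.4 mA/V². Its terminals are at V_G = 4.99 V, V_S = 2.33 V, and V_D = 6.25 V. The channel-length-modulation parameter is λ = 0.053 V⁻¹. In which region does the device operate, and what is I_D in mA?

V_GS = V_G − V_S = 4.99 − 2.33 = 2.66 V; V_DS = V_D − V_S = 6.25 − 2.33 = 3.92 V.
V_ov = V_GS − V_TN = 2.66 − 1.22 = 1.44 V.
Since V_DS = 3.92 V ≥ V_ov = 1.44 V, the device is in saturation.
I_D = ½ k_n V_ov² (1 + λ V_DS) = 0.5 × 7.4 × 1.44² × (1 + 0.053 × 3.92) = 9.27 mA.

Saturation; I_D = 9.27 mA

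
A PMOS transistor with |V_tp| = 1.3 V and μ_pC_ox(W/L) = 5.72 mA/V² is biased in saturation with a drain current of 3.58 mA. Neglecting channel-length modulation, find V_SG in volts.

In saturation I_D = ½ k_p (V_SG − |V_tp|)², so V_SG − |V_tp| = √(2 I_D / k_p) = √(2 × 3.58 / 5.72) = 1.12 V.
V_SG = 1.3 + 1.12 = 2.42 V.

V_SG = 2.42 V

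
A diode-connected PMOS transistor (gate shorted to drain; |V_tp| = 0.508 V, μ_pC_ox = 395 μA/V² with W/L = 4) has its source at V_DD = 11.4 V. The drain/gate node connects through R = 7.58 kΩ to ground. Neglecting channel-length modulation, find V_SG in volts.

V_SG = 1.78 V

With gate tied to drain, V_SG = V_SD ≥ V_SG − |V_tp|, so the device is in saturation.
k_p = μ_pC_ox · (W/L) = 1.58 mA/V².
KCL at the drain: ½ k_p (V_SG − |V_tp|)² = (V_DD − V_SG)/R.
Let x = V_SG − 0.508. Then 5.99 x² + x − 10.89 = 0, giving x = 1.27 V (positive root), so V_SG = 1.78 V.
I_D = (V_DD − V_SG)/R = (11.4 − 1.78) / 7.58 = 1.27 mA.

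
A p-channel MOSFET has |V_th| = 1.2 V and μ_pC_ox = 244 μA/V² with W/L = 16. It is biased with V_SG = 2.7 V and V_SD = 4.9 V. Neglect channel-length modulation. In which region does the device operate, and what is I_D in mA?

k_p = μ_pC_ox · (W/L) = 3.904 mA/V².
V_ov = V_SG − |V_th| = 2.7 − 1.2 = 1.5 V.
Since V_SD = 4.9 V ≥ V_ov = 1.5 V, the device is in saturation.
I_D = ½ k_p V_ov² = 0.5 × 3.904 × 1.5² = 4.39 mA.

Saturation; I_D = 4.39 mA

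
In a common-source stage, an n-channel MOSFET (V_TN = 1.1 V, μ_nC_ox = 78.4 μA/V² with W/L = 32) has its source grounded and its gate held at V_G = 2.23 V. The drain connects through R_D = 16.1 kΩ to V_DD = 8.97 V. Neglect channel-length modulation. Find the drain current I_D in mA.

I_D = 0.544 mA

V_GS = V_G = 2.23 V, so V_ov = 2.23 − 1.1 = 1.13 V.
k_n = μ_nC_ox · (W/L) = 2.509 mA/V².
Assume saturation: I_D = ½ k_n V_ov² = 0.5 × 2.509 × 1.13² = 1.6 mA, giving V_DS = V_DD − I_D R_D = 8.97 − 1.6 × 16.1 = -16.8 V.
But -16.8 V < V_ov = 1.13 V, so the device is actually in triode.
In triode I_D = k_n[V_ov V_DS − ½ V_DS²] and I_D = (V_DD − V_DS)/R_D. Equating: 20.2 V_DS² − 46.64 V_DS + 8.97 = 0, giving V_DS = 0.212 V (the root below V_ov).
I_D = (8.97 − 0.212) / 16.1 = 0.544 mA.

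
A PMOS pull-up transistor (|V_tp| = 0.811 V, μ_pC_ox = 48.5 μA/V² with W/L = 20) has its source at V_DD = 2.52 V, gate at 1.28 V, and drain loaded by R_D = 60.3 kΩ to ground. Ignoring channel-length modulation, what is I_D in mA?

V_SG = V_DD − V_G = 2.52 − 1.28 = 1.24 V, so V_ov = 1.24 − 0.811 = 0.429 V.
k_p = μ_pC_ox · (W/L) = 0.97 mA/V².
Assume saturation: I_D = ½ k_p V_ov² = 0.5 × 0.97 × 0.429² = 0.0893 mA, giving V_SD = V_DD − I_D R_D = 2.52 − 0.0893 × 60.3 = -2.86 V.
But -2.86 V < V_ov = 0.429 V, so the device is actually in triode.
In triode I_D = k_p[V_ov V_SD − ½ V_SD²] and I_D = (V_DD − V_SD)/R_D. Equating: 29.2 V_SD² − 26.09 V_SD + 2.52 = 0, giving V_SD = 0.11 V (the root below V_ov).
I_D = (2.52 − 0.11) / 60.3 = 0.04 mA.

I_D = 0.0400 mA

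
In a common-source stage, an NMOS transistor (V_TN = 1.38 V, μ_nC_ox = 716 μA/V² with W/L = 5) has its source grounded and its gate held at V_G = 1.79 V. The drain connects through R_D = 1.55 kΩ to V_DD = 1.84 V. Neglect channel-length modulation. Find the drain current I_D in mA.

I_D = 0.301 mA

V_GS = V_G = 1.79 V, so V_ov = 1.79 − 1.38 = 0.41 V.
k_n = μ_nC_ox · (W/L) = 3.58 mA/V².
Assume saturation: I_D = ½ k_n V_ov² = 0.5 × 3.58 × 0.41² = 0.301 mA, giving V_DS = V_DD − I_D R_D = 1.84 − 0.301 × 1.55 = 1.37 V.
V_DS = 1.37 V ≥ V_ov = 0.41 V, confirming saturation.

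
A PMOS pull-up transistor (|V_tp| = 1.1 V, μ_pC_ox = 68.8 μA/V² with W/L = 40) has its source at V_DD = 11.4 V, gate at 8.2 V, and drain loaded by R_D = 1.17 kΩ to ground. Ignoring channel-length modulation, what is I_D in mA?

V_SG = V_DD − V_G = 11.4 − 8.2 = 3.2 V, so V_ov = 3.2 − 1.1 = 2.1 V.
k_p = μ_pC_ox · (W/L) = 2.752 mA/V².
Assume saturation: I_D = ½ k_p V_ov² = 0.5 × 2.752 × 2.1² = 6.07 mA, giving V_SD = V_DD − I_D R_D = 11.4 − 6.07 × 1.17 = 4.3 V.
V_SD = 4.3 V ≥ V_ov = 2.1 V, confirming saturation.

I_D = 6.07 mA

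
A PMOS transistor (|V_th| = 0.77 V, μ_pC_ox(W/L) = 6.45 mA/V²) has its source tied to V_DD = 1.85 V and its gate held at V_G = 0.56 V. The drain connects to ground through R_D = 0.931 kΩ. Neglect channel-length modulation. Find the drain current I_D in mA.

I_D = 0.872 mA

V_SG = V_DD − V_G = 1.85 − 0.56 = 1.29 V, so V_ov = 1.29 − 0.77 = 0.52 V.
Assume saturation: I_D = ½ k_p V_ov² = 0.5 × 6.45 × 0.52² = 0.872 mA, giving V_SD = V_DD − I_D R_D = 1.85 − 0.872 × 0.931 = 1.04 V.
V_SD = 1.04 V ≥ V_ov = 0.52 V, confirming saturation.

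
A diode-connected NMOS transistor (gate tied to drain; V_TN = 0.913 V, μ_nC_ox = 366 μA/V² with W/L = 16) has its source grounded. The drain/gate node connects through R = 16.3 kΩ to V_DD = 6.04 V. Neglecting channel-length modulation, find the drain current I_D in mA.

I_D = 0.295 mA

With gate tied to drain, V_GS = V_DS ≥ V_GS − V_TN, so the device is in saturation.
k_n = μ_nC_ox · (W/L) = 5.856 mA/V².
KCL at the drain: ½ k_n (V_GS − V_TN)² = (V_DD − V_GS)/R.
Let x = V_GS − 0.913. Then 47.7 x² + x − 5.127 = 0, giving x = 0.317 V (positive root), so V_GS = 1.23 V.
I_D = (V_DD − V_GS)/R = (6.04 − 1.23) / 16.3 = 0.295 mA.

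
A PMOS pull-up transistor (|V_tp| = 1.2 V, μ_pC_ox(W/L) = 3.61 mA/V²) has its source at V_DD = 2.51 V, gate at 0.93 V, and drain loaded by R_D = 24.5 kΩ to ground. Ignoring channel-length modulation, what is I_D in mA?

I_D = 0.0991 mA

V_SG = V_DD − V_G = 2.51 − 0.93 = 1.58 V, so V_ov = 1.58 − 1.2 = 0.38 V.
Assume saturation: I_D = ½ k_p V_ov² = 0.5 × 3.61 × 0.38² = 0.261 mA, giving V_SD = V_DD − I_D R_D = 2.51 − 0.261 × 24.5 = -3.88 V.
But -3.88 V < V_ov = 0.38 V, so the device is actually in triode.
In triode I_D = k_p[V_ov V_SD − ½ V_SD²] and I_D = (V_DD − V_SD)/R_D. Equating: 44.2 V_SD² − 34.61 V_SD + 2.51 = 0, giving V_SD = 0.0809 V (the root below V_ov).
I_D = (2.51 − 0.0809) / 24.5 = 0.0991 mA.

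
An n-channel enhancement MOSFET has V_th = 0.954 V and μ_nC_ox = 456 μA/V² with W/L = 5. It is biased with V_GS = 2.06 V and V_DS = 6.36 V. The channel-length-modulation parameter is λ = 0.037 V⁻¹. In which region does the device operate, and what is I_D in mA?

k_n = μ_nC_ox · (W/L) = 2.28 mA/V².
V_ov = V_GS − V_th = 2.06 − 0.954 = 1.11 V.
Since V_DS = 6.36 V ≥ V_ov = 1.11 V, the device is in saturation.
I_D = ½ k_n V_ov² (1 + λ V_DS) = 0.5 × 2.28 × 1.11² × (1 + 0.037 × 6.36) = 1.72 mA.

Saturation; I_D = 1.72 mA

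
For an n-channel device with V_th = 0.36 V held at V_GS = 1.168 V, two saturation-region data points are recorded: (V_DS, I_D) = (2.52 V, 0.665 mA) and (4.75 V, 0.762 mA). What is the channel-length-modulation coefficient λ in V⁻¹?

With V_GS fixed, I_D ∝ (1 + λ V_DS) in saturation, so I_D2/I_D1 = (1 + λ V_DS2)/(1 + λ V_DS1).
0.762/0.665 = 1.146 = (1 + 4.75 λ)/(1 + 2.52 λ).
Solving: λ (I_D1 V_DS2 − I_D2 V_DS1) = I_D2 − I_D1, so λ = (0.762 − 0.665) / (0.665 × 4.75 − 0.762 × 2.52) = 0.097 / 1.24 = 0.0783 V⁻¹.

λ = 0.0783 V⁻¹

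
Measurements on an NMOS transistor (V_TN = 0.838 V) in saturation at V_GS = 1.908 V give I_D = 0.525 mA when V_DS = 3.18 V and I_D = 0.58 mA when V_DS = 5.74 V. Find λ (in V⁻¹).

λ = 0.0470 V⁻¹

With V_GS fixed, I_D ∝ (1 + λ V_DS) in saturation, so I_D2/I_D1 = (1 + λ V_DS2)/(1 + λ V_DS1).
0.58/0.525 = 1.105 = (1 + 5.74 λ)/(1 + 3.18 λ).
Solving: λ (I_D1 V_DS2 − I_D2 V_DS1) = I_D2 − I_D1, so λ = (0.58 − 0.525) / (0.525 × 5.74 − 0.58 × 3.18) = 0.055 / 1.17 = 0.047 V⁻¹.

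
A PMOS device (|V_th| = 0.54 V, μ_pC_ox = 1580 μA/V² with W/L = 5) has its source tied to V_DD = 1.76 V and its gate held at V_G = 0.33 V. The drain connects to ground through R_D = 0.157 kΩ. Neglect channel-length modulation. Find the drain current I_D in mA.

I_D = 3.13 mA

V_SG = V_DD − V_G = 1.76 − 0.33 = 1.43 V, so V_ov = 1.43 − 0.54 = 0.89 V.
k_p = μ_pC_ox · (W/L) = 7.9 mA/V².
Assume saturation: I_D = ½ k_p V_ov² = 0.5 × 7.9 × 0.89² = 3.13 mA, giving V_SD = V_DD − I_D R_D = 1.76 − 3.13 × 0.157 = 1.27 V.
V_SD = 1.27 V ≥ V_ov = 0.89 V, confirming saturation.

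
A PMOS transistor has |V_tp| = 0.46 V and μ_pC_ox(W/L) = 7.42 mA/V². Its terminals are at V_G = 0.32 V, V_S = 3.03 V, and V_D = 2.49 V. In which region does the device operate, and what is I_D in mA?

V_SG = V_S − V_G = 3.03 − 0.32 = 2.71 V; V_SD = V_S − V_D = 3.03 − 2.49 = 0.54 V.
V_ov = V_SG − |V_tp| = 2.71 − 0.46 = 2.25 V.
Since V_SD = 0.54 V < V_ov = 2.25 V, the device is in the triode region.
I_D = k_p [V_ov · V_SD − ½ V_SD²] = 7.42 × [2.25 × 0.54 − 0.5 × 0.54²] = 7.93 mA.

Triode; I_D = 7.93 mA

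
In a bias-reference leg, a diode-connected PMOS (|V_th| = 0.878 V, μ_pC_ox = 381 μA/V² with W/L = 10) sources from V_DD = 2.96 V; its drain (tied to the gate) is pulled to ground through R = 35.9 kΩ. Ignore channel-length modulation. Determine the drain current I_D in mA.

With gate tied to drain, V_SG = V_SD ≥ V_SG − |V_th|, so the device is in saturation.
k_p = μ_pC_ox · (W/L) = 3.81 mA/V².
KCL at the drain: ½ k_p (V_SG − |V_th|)² = (V_DD − V_SG)/R.
Let x = V_SG − 0.878. Then 68.4 x² + x − 2.082 = 0, giving x = 0.167 V (positive root), so V_SG = 1.05 V.
I_D = (V_DD − V_SG)/R = (2.96 − 1.05) / 35.9 = 0.0533 mA.

I_D = 0.0533 mA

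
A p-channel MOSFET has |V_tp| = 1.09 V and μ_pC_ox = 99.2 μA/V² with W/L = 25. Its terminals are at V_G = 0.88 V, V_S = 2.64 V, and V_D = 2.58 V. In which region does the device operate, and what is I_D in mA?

V_SG = V_S − V_G = 2.64 − 0.88 = 1.76 V; V_SD = V_S − V_D = 2.64 − 2.58 = 0.06 V.
k_p = μ_pC_ox · (W/L) = 2.48 mA/V².
V_ov = V_SG − |V_tp| = 1.76 − 1.09 = 0.67 V.
Since V_SD = 0.06 V < V_ov = 0.67 V, the device is in the triode region.
I_D = k_p [V_ov · V_SD − ½ V_SD²] = 2.48 × [0.67 × 0.06 − 0.5 × 0.06²] = 0.0952 mA.

Triode; I_D = 0.0952 mA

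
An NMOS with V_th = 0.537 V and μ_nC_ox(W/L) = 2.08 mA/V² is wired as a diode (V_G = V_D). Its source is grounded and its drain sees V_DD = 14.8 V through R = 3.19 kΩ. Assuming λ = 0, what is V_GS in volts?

With gate tied to drain, V_GS = V_DS ≥ V_GS − V_th, so the device is in saturation.
KCL at the drain: ½ k_n (V_GS − V_th)² = (V_DD − V_GS)/R.
Let x = V_GS − 0.537. Then 3.32 x² + x − 14.26 = 0, giving x = 1.93 V (positive root), so V_GS = 2.47 V.
I_D = (V_DD − V_GS)/R = (14.8 − 2.47) / 3.19 = 3.87 mA.

V_GS = 2.47 V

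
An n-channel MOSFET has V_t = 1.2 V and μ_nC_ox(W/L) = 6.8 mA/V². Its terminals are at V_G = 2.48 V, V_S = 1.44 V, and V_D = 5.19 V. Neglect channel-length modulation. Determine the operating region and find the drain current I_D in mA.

Cutoff; I_D = 0 mA

V_GS = V_G − V_S = 2.48 − 1.44 = 1.04 V; V_DS = V_D − V_S = 5.19 − 1.44 = 3.75 V.
V_GS = 1.04 V < V_t = 1.2 V, so the transistor is in cutoff.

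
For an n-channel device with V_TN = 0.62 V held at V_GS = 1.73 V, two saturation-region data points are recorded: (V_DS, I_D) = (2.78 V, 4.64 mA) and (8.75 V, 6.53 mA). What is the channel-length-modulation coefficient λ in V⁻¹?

With V_GS fixed, I_D ∝ (1 + λ V_DS) in saturation, so I_D2/I_D1 = (1 + λ V_DS2)/(1 + λ V_DS1).
6.53/4.64 = 1.407 = (1 + 8.75 λ)/(1 + 2.78 λ).
Solving: λ (I_D1 V_DS2 − I_D2 V_DS1) = I_D2 − I_D1, so λ = (6.53 − 4.64) / (4.64 × 8.75 − 6.53 × 2.78) = 1.89 / 22.4 = 0.0842 V⁻¹.

λ = 0.0842 V⁻¹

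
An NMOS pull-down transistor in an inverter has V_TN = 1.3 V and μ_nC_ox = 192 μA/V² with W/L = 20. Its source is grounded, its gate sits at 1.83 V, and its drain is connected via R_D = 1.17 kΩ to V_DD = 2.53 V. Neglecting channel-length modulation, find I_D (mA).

V_GS = V_G = 1.83 V, so V_ov = 1.83 − 1.3 = 0.53 V.
k_n = μ_nC_ox · (W/L) = 3.84 mA/V².
Assume saturation: I_D = ½ k_n V_ov² = 0.5 × 3.84 × 0.53² = 0.539 mA, giving V_DS = V_DD − I_D R_D = 2.53 − 0.539 × 1.17 = 1.9 V.
V_DS = 1.9 V ≥ V_ov = 0.53 V, confirming saturation.

I_D = 0.539 mA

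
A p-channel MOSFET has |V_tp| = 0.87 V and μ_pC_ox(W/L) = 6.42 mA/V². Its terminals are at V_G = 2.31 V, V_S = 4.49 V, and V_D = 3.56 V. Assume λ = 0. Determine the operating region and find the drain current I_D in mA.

Triode; I_D = 5.05 mA

V_SG = V_S − V_G = 4.49 − 2.31 = 2.18 V; V_SD = V_S − V_D = 4.49 − 3.56 = 0.93 V.
V_ov = V_SG − |V_tp| = 2.18 − 0.87 = 1.31 V.
Since V_SD = 0.93 V < V_ov = 1.31 V, the device is in the triode region.
I_D = k_p [V_ov · V_SD − ½ V_SD²] = 6.42 × [1.31 × 0.93 − 0.5 × 0.93²] = 5.05 mA.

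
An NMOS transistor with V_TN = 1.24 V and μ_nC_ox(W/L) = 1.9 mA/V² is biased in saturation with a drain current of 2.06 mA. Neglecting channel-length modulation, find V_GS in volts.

In saturation I_D = ½ k_n (V_GS − V_TN)², so V_GS − V_TN = √(2 I_D / k_n) = √(2 × 2.06 / 1.9) = 1.47 V.
V_GS = 1.24 + 1.47 = 2.71 V.

V_GS = 2.71 V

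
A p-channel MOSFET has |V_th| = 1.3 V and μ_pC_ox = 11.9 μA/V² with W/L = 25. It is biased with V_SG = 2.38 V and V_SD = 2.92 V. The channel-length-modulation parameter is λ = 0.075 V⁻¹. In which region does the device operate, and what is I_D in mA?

k_p = μ_pC_ox · (W/L) = 0.2975 mA/V².
V_ov = V_SG − |V_th| = 2.38 − 1.3 = 1.08 V.
Since V_SD = 2.92 V ≥ V_ov = 1.08 V, the device is in saturation.
I_D = ½ k_p V_ov² (1 + λ V_SD) = 0.5 × 0.2975 × 1.08² × (1 + 0.075 × 2.92) = 0.211 mA.

Saturation; I_D = 0.211 mA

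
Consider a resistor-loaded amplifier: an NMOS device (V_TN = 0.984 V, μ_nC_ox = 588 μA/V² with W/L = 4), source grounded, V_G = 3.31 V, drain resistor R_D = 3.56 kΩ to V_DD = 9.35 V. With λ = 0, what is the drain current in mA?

I_D = 2.48 mA

V_GS = V_G = 3.31 V, so V_ov = 3.31 − 0.984 = 2.33 V.
k_n = μ_nC_ox · (W/L) = 2.352 mA/V².
Assume saturation: I_D = ½ k_n V_ov² = 0.5 × 2.352 × 2.33² = 6.36 mA, giving V_DS = V_DD − I_D R_D = 9.35 − 6.36 × 3.56 = -13.3 V.
But -13.3 V < V_ov = 2.33 V, so the device is actually in triode.
In triode I_D = k_n[V_ov V_DS − ½ V_DS²] and I_D = (V_DD − V_DS)/R_D. Equating: 4.19 V_DS² − 20.48 V_DS + 9.35 = 0, giving V_DS = 0.51 V (the root below V_ov).
I_D = (9.35 − 0.51) / 3.56 = 2.48 mA.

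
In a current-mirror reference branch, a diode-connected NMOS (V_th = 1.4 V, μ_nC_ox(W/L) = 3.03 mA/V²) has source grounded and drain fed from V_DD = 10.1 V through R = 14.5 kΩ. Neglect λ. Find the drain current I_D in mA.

With gate tied to drain, V_GS = V_DS ≥ V_GS − V_th, so the device is in saturation.
KCL at the drain: ½ k_n (V_GS − V_th)² = (V_DD − V_GS)/R.
Let x = V_GS − 1.4. Then 22 x² + x − 8.7 = 0, giving x = 0.607 V (positive root), so V_GS = 2.01 V.
I_D = (V_DD − V_GS)/R = (10.1 − 2.01) / 14.5 = 0.558 mA.

I_D = 0.558 mA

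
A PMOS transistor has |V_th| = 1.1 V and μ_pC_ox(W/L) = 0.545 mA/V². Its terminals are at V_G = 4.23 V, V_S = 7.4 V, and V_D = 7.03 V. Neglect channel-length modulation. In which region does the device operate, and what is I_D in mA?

V_SG = V_S − V_G = 7.4 − 4.23 = 3.17 V; V_SD = V_S − V_D = 7.4 − 7.03 = 0.37 V.
V_ov = V_SG − |V_th| = 3.17 − 1.1 = 2.07 V.
Since V_SD = 0.37 V < V_ov = 2.07 V, the device is in the triode region.
I_D = k_p [V_ov · V_SD − ½ V_SD²] = 0.545 × [2.07 × 0.37 − 0.5 × 0.37²] = 0.38 mA.

Triode; I_D = 0.380 mA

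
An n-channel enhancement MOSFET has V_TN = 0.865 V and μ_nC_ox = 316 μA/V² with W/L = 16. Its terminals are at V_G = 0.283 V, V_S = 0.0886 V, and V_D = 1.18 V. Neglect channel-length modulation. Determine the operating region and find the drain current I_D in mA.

V_GS = V_G − V_S = 0.283 − 0.0886 = 0.194 V; V_DS = V_D − V_S = 1.18 − 0.0886 = 1.09 V.
V_GS = 0.194 V < V_TN = 0.865 V, so the transistor is in cutoff.

Cutoff; I_D = 0 mA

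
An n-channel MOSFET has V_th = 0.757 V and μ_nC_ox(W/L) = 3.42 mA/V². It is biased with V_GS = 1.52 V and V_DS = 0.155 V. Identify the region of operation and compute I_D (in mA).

Triode; I_D = 0.363 mA

V_ov = V_GS − V_th = 1.52 − 0.757 = 0.763 V.
Since V_DS = 0.155 V < V_ov = 0.763 V, the device is in the triode region.
I_D = k_n [V_ov · V_DS − ½ V_DS²] = 3.42 × [0.763 × 0.155 − 0.5 × 0.155²] = 0.363 mA.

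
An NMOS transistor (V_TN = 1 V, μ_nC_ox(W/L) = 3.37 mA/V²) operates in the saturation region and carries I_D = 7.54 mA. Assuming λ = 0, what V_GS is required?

V_GS = 3.12 V

In saturation I_D = ½ k_n (V_GS − V_TN)², so V_GS − V_TN = √(2 I_D / k_n) = √(2 × 7.54 / 3.37) = 2.12 V.
V_GS = 1 + 2.12 = 3.12 V.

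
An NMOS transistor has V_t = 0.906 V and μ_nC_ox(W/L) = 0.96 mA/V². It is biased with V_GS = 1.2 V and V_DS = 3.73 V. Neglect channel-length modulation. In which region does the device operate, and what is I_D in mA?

V_ov = V_GS − V_t = 1.2 − 0.906 = 0.294 V.
Since V_DS = 3.73 V ≥ V_ov = 0.294 V, the device is in saturation.
I_D = ½ k_n V_ov² = 0.5 × 0.96 × 0.294² = 0.0415 mA.

Saturation; I_D = 0.0415 mA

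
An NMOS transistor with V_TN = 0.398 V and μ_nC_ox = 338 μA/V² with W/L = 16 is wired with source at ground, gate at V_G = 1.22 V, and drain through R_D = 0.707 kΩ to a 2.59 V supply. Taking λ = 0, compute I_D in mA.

V_GS = V_G = 1.22 V, so V_ov = 1.22 − 0.398 = 0.822 V.
k_n = μ_nC_ox · (W/L) = 5.408 mA/V².
Assume saturation: I_D = ½ k_n V_ov² = 0.5 × 5.408 × 0.822² = 1.83 mA, giving V_DS = V_DD − I_D R_D = 2.59 − 1.83 × 0.707 = 1.3 V.
V_DS = 1.3 V ≥ V_ov = 0.822 V, confirming saturation.

I_D = 1.83 mA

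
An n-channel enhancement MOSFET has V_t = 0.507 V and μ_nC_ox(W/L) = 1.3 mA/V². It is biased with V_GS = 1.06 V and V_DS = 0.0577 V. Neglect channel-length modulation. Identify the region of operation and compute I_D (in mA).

V_ov = V_GS − V_t = 1.06 − 0.507 = 0.553 V.
Since V_DS = 0.0577 V < V_ov = 0.553 V, the device is in the triode region.
I_D = k_n [V_ov · V_DS − ½ V_DS²] = 1.3 × [0.553 × 0.0577 − 0.5 × 0.0577²] = 0.0393 mA.

Triode; I_D = 0.0393 mA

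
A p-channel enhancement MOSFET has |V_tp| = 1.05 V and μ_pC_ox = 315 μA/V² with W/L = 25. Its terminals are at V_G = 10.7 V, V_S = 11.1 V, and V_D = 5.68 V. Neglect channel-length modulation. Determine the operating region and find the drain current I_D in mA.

Cutoff; I_D = 0 mA

V_SG = V_S − V_G = 11.1 − 10.7 = 0.4 V; V_SD = V_S − V_D = 11.1 − 5.68 = 5.42 V.
V_SG = 0.4 V < |V_tp| = 1.05 V, so the transistor is in cutoff.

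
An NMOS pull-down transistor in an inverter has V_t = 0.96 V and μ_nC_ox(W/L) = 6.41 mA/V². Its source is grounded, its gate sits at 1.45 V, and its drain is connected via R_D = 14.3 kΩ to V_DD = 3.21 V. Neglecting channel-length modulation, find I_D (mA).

I_D = 0.219 mA

V_GS = V_G = 1.45 V, so V_ov = 1.45 − 0.96 = 0.49 V.
Assume saturation: I_D = ½ k_n V_ov² = 0.5 × 6.41 × 0.49² = 0.77 mA, giving V_DS = V_DD − I_D R_D = 3.21 − 0.77 × 14.3 = -7.79 V.
But -7.79 V < V_ov = 0.49 V, so the device is actually in triode.
In triode I_D = k_n[V_ov V_DS − ½ V_DS²] and I_D = (V_DD − V_DS)/R_D. Equating: 45.8 V_DS² − 45.91 V_DS + 3.21 = 0, giving V_DS = 0.0756 V (the root below V_ov).
I_D = (3.21 − 0.0756) / 14.3 = 0.219 mA.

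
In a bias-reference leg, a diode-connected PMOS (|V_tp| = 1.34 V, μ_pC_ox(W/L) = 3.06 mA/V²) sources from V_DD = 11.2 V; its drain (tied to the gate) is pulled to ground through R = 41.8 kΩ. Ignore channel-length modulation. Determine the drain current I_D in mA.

With gate tied to drain, V_SG = V_SD ≥ V_SG − |V_tp|, so the device is in saturation.
KCL at the drain: ½ k_p (V_SG − |V_tp|)² = (V_DD − V_SG)/R.
Let x = V_SG − 1.34. Then 64 x² + x − 9.86 = 0, giving x = 0.385 V (positive root), so V_SG = 1.72 V.
I_D = (V_DD − V_SG)/R = (11.2 − 1.72) / 41.8 = 0.227 mA.

I_D = 0.227 mA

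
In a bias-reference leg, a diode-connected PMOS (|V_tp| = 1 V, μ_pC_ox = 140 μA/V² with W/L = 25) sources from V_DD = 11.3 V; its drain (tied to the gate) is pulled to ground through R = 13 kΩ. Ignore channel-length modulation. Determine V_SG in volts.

With gate tied to drain, V_SG = V_SD ≥ V_SG − |V_tp|, so the device is in saturation.
k_p = μ_pC_ox · (W/L) = 3.5 mA/V².
KCL at the drain: ½ k_p (V_SG − |V_tp|)² = (V_DD − V_SG)/R.
Let x = V_SG − 1. Then 22.8 x² + x − 10.3 = 0, giving x = 0.651 V (positive root), so V_SG = 1.65 V.
I_D = (V_DD − V_SG)/R = (11.3 − 1.65) / 13 = 0.742 mA.

V_SG = 1.65 V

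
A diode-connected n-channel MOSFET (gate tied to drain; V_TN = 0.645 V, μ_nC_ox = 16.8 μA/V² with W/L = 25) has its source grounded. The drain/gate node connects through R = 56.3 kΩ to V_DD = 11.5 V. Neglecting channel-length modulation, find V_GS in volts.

With gate tied to drain, V_GS = V_DS ≥ V_GS − V_TN, so the device is in saturation.
k_n = μ_nC_ox · (W/L) = 0.42 mA/V².
KCL at the drain: ½ k_n (V_GS − V_TN)² = (V_DD − V_GS)/R.
Let x = V_GS − 0.645. Then 11.8 x² + x − 10.86 = 0, giving x = 0.917 V (positive root), so V_GS = 1.56 V.
I_D = (V_DD − V_GS)/R = (11.5 − 1.56) / 56.3 = 0.177 mA.

V_GS = 1.56 V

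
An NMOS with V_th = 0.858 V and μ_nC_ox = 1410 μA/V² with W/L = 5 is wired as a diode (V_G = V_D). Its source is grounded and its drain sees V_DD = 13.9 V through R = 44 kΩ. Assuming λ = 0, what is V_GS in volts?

V_GS = 1.14 V

With gate tied to drain, V_GS = V_DS ≥ V_GS − V_th, so the device is in saturation.
k_n = μ_nC_ox · (W/L) = 7.05 mA/V².
KCL at the drain: ½ k_n (V_GS − V_th)² = (V_DD − V_GS)/R.
Let x = V_GS − 0.858. Then 155 x² + x − 13.04 = 0, giving x = 0.287 V (positive root), so V_GS = 1.14 V.
I_D = (V_DD − V_GS)/R = (13.9 − 1.14) / 44 = 0.29 mA.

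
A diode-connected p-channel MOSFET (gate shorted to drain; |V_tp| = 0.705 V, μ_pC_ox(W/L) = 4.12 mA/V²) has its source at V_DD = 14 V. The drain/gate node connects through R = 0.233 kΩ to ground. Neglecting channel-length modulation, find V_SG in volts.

With gate tied to drain, V_SG = V_SD ≥ V_SG − |V_tp|, so the device is in saturation.
KCL at the drain: ½ k_p (V_SG − |V_tp|)² = (V_DD − V_SG)/R.
Let x = V_SG − 0.705. Then 0.48 x² + x − 13.29 = 0, giving x = 4.32 V (positive root), so V_SG = 5.03 V.
I_D = (V_DD − V_SG)/R = (14 − 5.03) / 0.233 = 38.5 mA.

V_SG = 5.03 V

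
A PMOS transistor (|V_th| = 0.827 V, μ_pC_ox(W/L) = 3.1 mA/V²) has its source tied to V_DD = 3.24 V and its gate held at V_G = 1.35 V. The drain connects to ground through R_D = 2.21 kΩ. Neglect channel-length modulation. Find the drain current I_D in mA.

I_D = 1.24 mA

V_SG = V_DD − V_G = 3.24 − 1.35 = 1.89 V, so V_ov = 1.89 − 0.827 = 1.06 V.
Assume saturation: I_D = ½ k_p V_ov² = 0.5 × 3.1 × 1.06² = 1.75 mA, giving V_SD = V_DD − I_D R_D = 3.24 − 1.75 × 2.21 = -0.631 V.
But -0.631 V < V_ov = 1.06 V, so the device is actually in triode.
In triode I_D = k_p[V_ov V_SD − ½ V_SD²] and I_D = (V_DD − V_SD)/R_D. Equating: 3.43 V_SD² − 8.283 V_SD + 3.24 = 0, giving V_SD = 0.491 V (the root below V_ov).
I_D = (3.24 − 0.491) / 2.21 = 1.24 mA.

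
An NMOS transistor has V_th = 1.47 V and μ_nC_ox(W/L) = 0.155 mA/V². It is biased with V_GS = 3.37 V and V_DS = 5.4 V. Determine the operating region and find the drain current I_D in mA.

V_ov = V_GS − V_th = 3.37 − 1.47 = 1.9 V.
Since V_DS = 5.4 V ≥ V_ov = 1.9 V, the device is in saturation.
I_D = ½ k_n V_ov² = 0.5 × 0.155 × 1.9² = 0.28 mA.

Saturation; I_D = 0.280 mA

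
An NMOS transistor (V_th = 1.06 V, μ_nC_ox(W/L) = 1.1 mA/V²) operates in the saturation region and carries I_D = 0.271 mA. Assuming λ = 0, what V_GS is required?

In saturation I_D = ½ k_n (V_GS − V_th)², so V_GS − V_th = √(2 I_D / k_n) = √(2 × 0.271 / 1.1) = 0.702 V.
V_GS = 1.06 + 0.702 = 1.76 V.

V_GS = 1.76 V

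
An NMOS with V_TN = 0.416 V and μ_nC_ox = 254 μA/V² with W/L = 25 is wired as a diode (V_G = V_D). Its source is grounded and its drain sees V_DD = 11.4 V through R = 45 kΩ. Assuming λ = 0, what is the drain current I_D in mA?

I_D = 0.238 mA

With gate tied to drain, V_GS = V_DS ≥ V_GS − V_TN, so the device is in saturation.
k_n = μ_nC_ox · (W/L) = 6.35 mA/V².
KCL at the drain: ½ k_n (V_GS − V_TN)² = (V_DD − V_GS)/R.
Let x = V_GS − 0.416. Then 143 x² + x − 10.98 = 0, giving x = 0.274 V (positive root), so V_GS = 0.69 V.
I_D = (V_DD − V_GS)/R = (11.4 − 0.69) / 45 = 0.238 mA.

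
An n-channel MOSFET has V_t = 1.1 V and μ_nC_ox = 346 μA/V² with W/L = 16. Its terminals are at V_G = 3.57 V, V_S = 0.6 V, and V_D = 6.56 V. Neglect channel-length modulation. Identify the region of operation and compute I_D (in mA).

Saturation; I_D = 9.68 mA

V_GS = V_G − V_S = 3.57 − 0.6 = 2.97 V; V_DS = V_D − V_S = 6.56 − 0.6 = 5.96 V.
k_n = μ_nC_ox · (W/L) = 5.536 mA/V².
V_ov = V_GS − V_t = 2.97 − 1.1 = 1.87 V.
Since V_DS = 5.96 V ≥ V_ov = 1.87 V, the device is in saturation.
I_D = ½ k_n V_ov² = 0.5 × 5.536 × 1.87² = 9.68 mA.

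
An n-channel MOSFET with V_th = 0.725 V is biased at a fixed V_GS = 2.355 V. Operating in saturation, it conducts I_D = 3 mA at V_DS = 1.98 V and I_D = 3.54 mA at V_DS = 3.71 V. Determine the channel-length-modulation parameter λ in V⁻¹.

λ = 0.131 V⁻¹

With V_GS fixed, I_D ∝ (1 + λ V_DS) in saturation, so I_D2/I_D1 = (1 + λ V_DS2)/(1 + λ V_DS1).
3.54/3 = 1.18 = (1 + 3.71 λ)/(1 + 1.98 λ).
Solving: λ (I_D1 V_DS2 − I_D2 V_DS1) = I_D2 − I_D1, so λ = (3.54 − 3) / (3 × 3.71 − 3.54 × 1.98) = 0.54 / 4.12 = 0.131 V⁻¹.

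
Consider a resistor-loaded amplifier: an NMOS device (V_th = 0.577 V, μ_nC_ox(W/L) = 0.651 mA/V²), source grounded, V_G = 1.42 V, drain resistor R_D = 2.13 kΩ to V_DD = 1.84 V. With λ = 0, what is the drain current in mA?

V_GS = V_G = 1.42 V, so V_ov = 1.42 − 0.577 = 0.843 V.
Assume saturation: I_D = ½ k_n V_ov² = 0.5 × 0.651 × 0.843² = 0.231 mA, giving V_DS = V_DD − I_D R_D = 1.84 − 0.231 × 2.13 = 1.35 V.
V_DS = 1.35 V ≥ V_ov = 0.843 V, confirming saturation.

I_D = 0.231 mA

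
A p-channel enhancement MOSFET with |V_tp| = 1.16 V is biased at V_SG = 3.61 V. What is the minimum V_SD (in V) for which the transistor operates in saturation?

V_SD,sat = 2.45 V

The boundary between triode and saturation is V_SD = V_SG − |V_tp| = V_ov.
V_ov = 3.61 − 1.16 = 2.45 V.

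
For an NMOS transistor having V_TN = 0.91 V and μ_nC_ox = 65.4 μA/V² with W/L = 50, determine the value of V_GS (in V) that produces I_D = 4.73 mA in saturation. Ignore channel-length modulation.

k_n = μ_nC_ox · (W/L) = 3.27 mA/V².
In saturation I_D = ½ k_n (V_GS − V_TN)², so V_GS − V_TN = √(2 I_D / k_n) = √(2 × 4.73 / 3.27) = 1.7 V.
V_GS = 0.91 + 1.7 = 2.61 V.

V_GS = 2.61 V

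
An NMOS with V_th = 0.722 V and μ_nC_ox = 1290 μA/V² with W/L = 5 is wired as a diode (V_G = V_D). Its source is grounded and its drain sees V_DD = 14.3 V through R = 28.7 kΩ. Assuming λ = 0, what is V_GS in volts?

With gate tied to drain, V_GS = V_DS ≥ V_GS − V_th, so the device is in saturation.
k_n = μ_nC_ox · (W/L) = 6.45 mA/V².
KCL at the drain: ½ k_n (V_GS − V_th)² = (V_DD − V_GS)/R.
Let x = V_GS − 0.722. Then 92.6 x² + x − 13.58 = 0, giving x = 0.378 V (positive root), so V_GS = 1.1 V.
I_D = (V_DD − V_GS)/R = (14.3 − 1.1) / 28.7 = 0.46 mA.

V_GS = 1.10 V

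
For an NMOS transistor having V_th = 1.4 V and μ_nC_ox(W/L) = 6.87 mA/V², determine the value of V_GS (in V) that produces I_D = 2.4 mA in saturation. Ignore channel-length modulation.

V_GS = 2.24 V

In saturation I_D = ½ k_n (V_GS − V_th)², so V_GS − V_th = √(2 I_D / k_n) = √(2 × 2.4 / 6.87) = 0.836 V.
V_GS = 1.4 + 0.836 = 2.24 V.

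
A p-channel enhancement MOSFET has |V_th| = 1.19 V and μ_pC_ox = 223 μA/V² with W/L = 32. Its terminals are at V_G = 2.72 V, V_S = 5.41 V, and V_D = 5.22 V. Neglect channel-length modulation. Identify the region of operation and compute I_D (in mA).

V_SG = V_S − V_G = 5.41 − 2.72 = 2.69 V; V_SD = V_S − V_D = 5.41 − 5.22 = 0.19 V.
k_p = μ_pC_ox · (W/L) = 7.136 mA/V².
V_ov = V_SG − |V_th| = 2.69 − 1.19 = 1.5 V.
Since V_SD = 0.19 V < V_ov = 1.5 V, the device is in the triode region.
I_D = k_p [V_ov · V_SD − ½ V_SD²] = 7.136 × [1.5 × 0.19 − 0.5 × 0.19²] = 1.9 mA.

Triode; I_D = 1.90 mA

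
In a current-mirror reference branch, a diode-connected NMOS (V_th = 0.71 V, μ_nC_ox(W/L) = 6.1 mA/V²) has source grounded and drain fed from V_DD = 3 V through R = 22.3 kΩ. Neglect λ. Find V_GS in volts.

V_GS = 0.886 V

With gate tied to drain, V_GS = V_DS ≥ V_GS − V_th, so the device is in saturation.
KCL at the drain: ½ k_n (V_GS − V_th)² = (V_DD − V_GS)/R.
Let x = V_GS − 0.71. Then 68 x² + x − 2.29 = 0, giving x = 0.176 V (positive root), so V_GS = 0.886 V.
I_D = (V_DD − V_GS)/R = (3 − 0.886) / 22.3 = 0.0948 mA.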